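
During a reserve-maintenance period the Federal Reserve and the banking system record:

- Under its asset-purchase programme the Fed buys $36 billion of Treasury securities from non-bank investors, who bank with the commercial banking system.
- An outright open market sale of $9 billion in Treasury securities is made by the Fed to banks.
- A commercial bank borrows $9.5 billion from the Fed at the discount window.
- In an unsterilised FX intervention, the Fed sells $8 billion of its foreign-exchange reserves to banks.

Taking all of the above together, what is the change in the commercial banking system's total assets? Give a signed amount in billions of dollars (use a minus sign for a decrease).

+$45.5 billion

Asset purchase (from non-banks) $36 billion: bank balance sheets expand → +$36B.
OMO sale (to banks) $9 billion: just an asset swap on bank balance sheets → 0.
Discount-window loan $9.5 billion: bank balance sheets expand → +$9.5B.
FX sale $8 billion: just an asset swap on bank balance sheets → 0.
Net: 36 + 0 + 9.5 + 0 = +$45.5 billion.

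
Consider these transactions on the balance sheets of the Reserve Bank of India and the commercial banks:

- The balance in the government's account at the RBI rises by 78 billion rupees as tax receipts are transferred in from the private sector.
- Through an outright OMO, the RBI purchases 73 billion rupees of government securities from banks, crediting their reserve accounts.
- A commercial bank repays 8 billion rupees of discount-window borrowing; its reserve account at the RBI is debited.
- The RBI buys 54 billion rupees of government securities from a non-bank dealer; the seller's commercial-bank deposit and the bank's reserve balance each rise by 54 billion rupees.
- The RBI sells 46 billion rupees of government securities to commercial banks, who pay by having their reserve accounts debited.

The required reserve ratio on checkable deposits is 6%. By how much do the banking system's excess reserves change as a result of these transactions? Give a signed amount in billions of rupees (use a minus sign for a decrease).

-3.56 billion

Government account inflow 78 billion rupees: reserves −78B, deposits −78B.
OMO purchase (from banks) 73 billion rupees: reserves +73B, deposits 0.
Discount-window repayment 8 billion rupees: reserves −8B, deposits 0.
Asset purchase (from non-banks) 54 billion rupees: reserves +54B, deposits +54B.
OMO sale (to banks) 46 billion rupees: reserves −46B, deposits 0.
Totals: Δreserves = −5B, Δdeposits = −24B.
Δrequired reserves = 6% × −24B = −1.44B.
Δexcess reserves = Δreserves − Δrequired = −5B − (−1.44B) = -3.56 billion.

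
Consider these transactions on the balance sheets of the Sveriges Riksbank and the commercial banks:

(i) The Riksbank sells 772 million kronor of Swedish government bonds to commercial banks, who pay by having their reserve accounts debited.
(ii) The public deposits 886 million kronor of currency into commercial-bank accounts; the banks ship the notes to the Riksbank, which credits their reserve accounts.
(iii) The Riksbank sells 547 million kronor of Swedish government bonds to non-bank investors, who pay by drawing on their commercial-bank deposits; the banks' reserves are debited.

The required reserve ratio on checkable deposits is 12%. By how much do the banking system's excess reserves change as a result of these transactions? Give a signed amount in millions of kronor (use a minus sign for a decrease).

-473.68 million

OMO sale (to banks) 772 million kronor: reserves −772M, deposits 0.
Currency deposit 886 million kronor: reserves +886M, deposits +886M.
Asset sale (to non-banks) 547 million kronor: reserves −547M, deposits −547M.
Totals: Δreserves = −433M, Δdeposits = +339M.
Δrequired reserves = 12% × +339M = +40.68M.
Δexcess reserves = Δreserves − Δrequired = −433M − (+40.68M) = -473.68 million.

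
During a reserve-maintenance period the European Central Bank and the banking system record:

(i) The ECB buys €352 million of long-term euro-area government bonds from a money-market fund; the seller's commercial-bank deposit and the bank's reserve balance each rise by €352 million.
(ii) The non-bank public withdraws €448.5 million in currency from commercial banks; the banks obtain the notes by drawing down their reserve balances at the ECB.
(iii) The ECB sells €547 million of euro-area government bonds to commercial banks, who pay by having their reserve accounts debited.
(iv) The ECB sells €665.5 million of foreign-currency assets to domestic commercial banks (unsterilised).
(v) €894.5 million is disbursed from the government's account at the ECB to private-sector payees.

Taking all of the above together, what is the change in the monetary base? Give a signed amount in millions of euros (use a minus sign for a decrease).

+€34 million

Asset purchase (from non-banks) €352 million: ECB balance sheet expands → +€352M.
Currency withdrawal €448.5 million: just a shift between currency and reserves — both are base money → 0.
OMO sale (to banks) €547 million: ECB balance sheet contracts → −€547M.
FX sale €665.5 million: ECB balance sheet contracts → −€665.5M.
Government spending €894.5 million: a non-base liability converts back to reserves → +€894.5M.
Net: 352 + 0 − 547 − 665.5 + 894.5 = +€34 million.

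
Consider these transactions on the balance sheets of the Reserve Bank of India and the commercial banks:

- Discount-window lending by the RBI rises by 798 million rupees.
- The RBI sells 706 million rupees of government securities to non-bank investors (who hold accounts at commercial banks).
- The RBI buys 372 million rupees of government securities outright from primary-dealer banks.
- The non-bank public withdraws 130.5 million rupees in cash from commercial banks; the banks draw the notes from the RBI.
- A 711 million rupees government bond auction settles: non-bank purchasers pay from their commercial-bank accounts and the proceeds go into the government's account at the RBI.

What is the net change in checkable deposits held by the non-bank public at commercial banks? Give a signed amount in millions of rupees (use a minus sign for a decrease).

Discount-window loan 798 million rupees: the counterparty is a bank, so public deposits are unchanged → 0.
Asset sale (to non-banks) 706 million rupees: non-bank counterparties' bank balances fall → −706M.
OMO purchase (from banks) 372 million rupees: the counterparty is a bank, so public deposits are unchanged → 0.
Currency withdrawal 130.5 million rupees: non-bank counterparties' bank balances fall → −130.5M.
Government account inflow 711 million rupees: non-bank counterparties' bank balances fall → −711M.
Net: 0 − 706 + 0 − 130.5 − 711 = -1547.5 million.

-1547.5 million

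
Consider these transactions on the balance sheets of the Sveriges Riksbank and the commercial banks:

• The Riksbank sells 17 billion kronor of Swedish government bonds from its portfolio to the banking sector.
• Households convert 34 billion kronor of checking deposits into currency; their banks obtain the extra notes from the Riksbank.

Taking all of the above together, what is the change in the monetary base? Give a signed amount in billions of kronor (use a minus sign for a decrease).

-17 billion

Riksbank balance sheet:
  Assets:      Securities −17B
  Liabilities: Bank reserves −51B, Currency in circulation +34B
Commercial banking system:
  Assets:      Reserves at CB −51B, Securities +17B
  Liabilities: Checkable deposits −34B
Monetary base = currency + reserves: +34B + (−51B) = -17 billion.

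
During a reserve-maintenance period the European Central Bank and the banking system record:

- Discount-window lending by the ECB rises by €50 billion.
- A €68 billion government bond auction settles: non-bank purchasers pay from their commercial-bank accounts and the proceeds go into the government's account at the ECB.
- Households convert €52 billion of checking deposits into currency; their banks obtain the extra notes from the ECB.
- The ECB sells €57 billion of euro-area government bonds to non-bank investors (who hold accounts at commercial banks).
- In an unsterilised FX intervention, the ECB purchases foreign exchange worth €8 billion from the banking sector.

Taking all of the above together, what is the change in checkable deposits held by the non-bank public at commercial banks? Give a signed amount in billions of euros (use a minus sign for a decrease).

ECB balance sheet:
  Assets:      Securities −€57B, Loans to banks +€50B, Foreign assets +€8B
  Liabilities: Bank reserves −€119B, Currency in circulation +€52B, Government deposits +€68B
Commercial banking system:
  Assets:      Reserves at CB −€119B, Foreign assets −€8B
  Liabilities: Checkable deposits −€177B, Borrowings from CB +€50B
So the change in checkable deposits held by the non-bank public at commercial banks is -€177 billion.

-€177 billion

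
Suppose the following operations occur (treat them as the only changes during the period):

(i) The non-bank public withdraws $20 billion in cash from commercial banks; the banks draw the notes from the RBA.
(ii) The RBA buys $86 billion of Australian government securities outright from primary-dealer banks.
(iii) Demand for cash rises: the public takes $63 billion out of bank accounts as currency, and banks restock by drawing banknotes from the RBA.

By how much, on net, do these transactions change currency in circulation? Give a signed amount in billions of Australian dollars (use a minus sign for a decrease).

+$83 billion

Currency withdrawal $20 billion: notes leave the central bank → +$20B.
OMO purchase (from banks) $86 billion: no currency enters or leaves circulation → 0.
Currency withdrawal $63 billion: notes leave the central bank → +$63B.
Net: 20 + 0 + 63 = +$83 billion.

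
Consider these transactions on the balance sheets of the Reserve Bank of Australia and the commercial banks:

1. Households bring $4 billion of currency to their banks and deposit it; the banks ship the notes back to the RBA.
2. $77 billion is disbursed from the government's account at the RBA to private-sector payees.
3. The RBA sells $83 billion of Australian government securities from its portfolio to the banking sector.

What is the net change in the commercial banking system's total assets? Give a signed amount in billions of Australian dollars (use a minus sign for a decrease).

+$81 billion

Currency deposit $4 billion: bank balance sheets expand → +$4B.
Government spending $77 billion: bank balance sheets expand → +$77B.
OMO sale (to banks) $83 billion: just an asset swap on bank balance sheets → 0.
Net: 4 + 77 + 0 = +$81 billion.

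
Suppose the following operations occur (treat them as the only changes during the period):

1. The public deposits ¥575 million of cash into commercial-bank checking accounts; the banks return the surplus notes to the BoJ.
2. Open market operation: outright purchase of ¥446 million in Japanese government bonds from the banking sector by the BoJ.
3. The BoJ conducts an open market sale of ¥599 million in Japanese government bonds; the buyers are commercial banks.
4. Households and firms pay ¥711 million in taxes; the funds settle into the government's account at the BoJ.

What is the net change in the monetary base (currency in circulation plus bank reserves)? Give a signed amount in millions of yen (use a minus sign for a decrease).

Currency deposit ¥575 million: just a shift between currency and reserves — both are base money → 0.
OMO purchase (from banks) ¥446 million: BoJ balance sheet expands → +¥446M.
OMO sale (to banks) ¥599 million: BoJ balance sheet contracts → −¥599M.
Government account inflow ¥711 million: reserves shift to a non-base liability → −¥711M.
Net: 0 + 446 − 599 − 711 = -¥864 million.

-¥864 million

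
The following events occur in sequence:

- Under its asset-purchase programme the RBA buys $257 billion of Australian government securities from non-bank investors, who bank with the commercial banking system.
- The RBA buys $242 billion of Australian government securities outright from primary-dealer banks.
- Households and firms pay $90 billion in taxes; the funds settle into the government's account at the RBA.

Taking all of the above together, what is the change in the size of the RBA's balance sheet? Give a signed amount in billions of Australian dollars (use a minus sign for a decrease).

+$499 billion

Asset purchase (from non-banks) $257 billion: an RBA asset is acquired → +$257B.
OMO purchase (from banks) $242 billion: an RBA asset is acquired → +$242B.
Government account inflow $90 billion: only the composition of liabilities changes → 0.
Net: 257 + 242 + 0 = +$499 billion.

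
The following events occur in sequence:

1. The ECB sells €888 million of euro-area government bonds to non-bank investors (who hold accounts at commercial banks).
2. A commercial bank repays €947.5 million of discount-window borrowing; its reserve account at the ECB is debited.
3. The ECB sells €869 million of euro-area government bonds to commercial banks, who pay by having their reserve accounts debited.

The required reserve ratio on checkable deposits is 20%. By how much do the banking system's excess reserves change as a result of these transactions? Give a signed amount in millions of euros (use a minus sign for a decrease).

-€2526.9 million

Asset sale (to non-banks) €888 million: reserves −€888M, deposits −€888M.
Discount-window repayment €947.5 million: reserves −€947.5M, deposits 0.
OMO sale (to banks) €869 million: reserves −€869M, deposits 0.
Totals: Δreserves = −€2704.5M, Δdeposits = −€888M.
Δrequired reserves = 20% × −€888M = −€177.6M.
Δexcess reserves = Δreserves − Δrequired = −€2704.5M − (−€177.6M) = -€2526.9 million.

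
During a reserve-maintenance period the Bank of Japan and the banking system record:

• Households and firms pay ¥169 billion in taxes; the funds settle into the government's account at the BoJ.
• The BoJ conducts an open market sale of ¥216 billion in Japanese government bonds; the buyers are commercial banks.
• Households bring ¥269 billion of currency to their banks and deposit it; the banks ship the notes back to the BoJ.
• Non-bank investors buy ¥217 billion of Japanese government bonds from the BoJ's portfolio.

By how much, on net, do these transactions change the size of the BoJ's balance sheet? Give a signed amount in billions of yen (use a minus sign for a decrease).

-¥433 billion

BoJ balance sheet:
  Assets:      Securities −¥433B
  Liabilities: Bank reserves −¥333B, Currency in circulation −¥269B, Government deposits +¥169B
Change in total BoJ assets = -¥433 billion.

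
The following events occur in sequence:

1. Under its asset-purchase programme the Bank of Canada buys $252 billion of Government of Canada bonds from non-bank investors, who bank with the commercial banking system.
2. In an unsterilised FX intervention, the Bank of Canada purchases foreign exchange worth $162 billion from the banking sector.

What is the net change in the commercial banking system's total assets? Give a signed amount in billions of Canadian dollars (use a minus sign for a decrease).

Asset purchase (from non-banks) $252 billion: bank balance sheets expand → +$252B.
FX purchase $162 billion: just an asset swap on bank balance sheets → 0.
Net: 252 + 0 = +$252 billion.

+$252 billion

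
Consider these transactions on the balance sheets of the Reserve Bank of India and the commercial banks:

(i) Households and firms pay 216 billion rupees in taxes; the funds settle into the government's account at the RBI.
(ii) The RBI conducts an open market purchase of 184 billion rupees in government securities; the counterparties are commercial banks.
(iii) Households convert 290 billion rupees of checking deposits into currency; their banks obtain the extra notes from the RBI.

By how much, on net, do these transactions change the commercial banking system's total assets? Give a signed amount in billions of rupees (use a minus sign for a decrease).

-506 billion

Government account inflow 216 billion rupees: bank balance sheets shrink → −216B.
OMO purchase (from banks) 184 billion rupees: just an asset swap on bank balance sheets → 0.
Currency withdrawal 290 billion rupees: bank balance sheets shrink → −290B.
Net: −216 + 0 − 290 = -506 billion.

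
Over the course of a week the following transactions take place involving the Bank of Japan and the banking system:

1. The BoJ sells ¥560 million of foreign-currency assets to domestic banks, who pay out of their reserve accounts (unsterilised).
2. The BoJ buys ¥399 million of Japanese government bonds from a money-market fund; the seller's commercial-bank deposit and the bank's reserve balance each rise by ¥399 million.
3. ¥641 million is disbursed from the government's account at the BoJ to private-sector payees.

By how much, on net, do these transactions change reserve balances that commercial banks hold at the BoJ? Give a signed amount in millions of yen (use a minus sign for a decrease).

BoJ balance sheet:
  Assets:      Securities +¥399M, Foreign assets −¥560M
  Liabilities: Bank reserves +¥480M, Government deposits −¥641M
Commercial banking system:
  Assets:      Reserves at CB +¥480M, Foreign assets +¥560M
  Liabilities: Checkable deposits +¥1040M
So the change in reserve balances that commercial banks hold at the BoJ is +¥480 million.

+¥480 million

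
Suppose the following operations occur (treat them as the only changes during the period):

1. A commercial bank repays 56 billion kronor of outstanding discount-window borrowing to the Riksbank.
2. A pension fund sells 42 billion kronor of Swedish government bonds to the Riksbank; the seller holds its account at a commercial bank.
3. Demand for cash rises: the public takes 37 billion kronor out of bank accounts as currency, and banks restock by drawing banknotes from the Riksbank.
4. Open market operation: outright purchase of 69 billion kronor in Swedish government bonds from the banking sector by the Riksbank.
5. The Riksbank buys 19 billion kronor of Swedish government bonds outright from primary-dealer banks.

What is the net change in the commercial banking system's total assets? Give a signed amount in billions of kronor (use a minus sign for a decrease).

-51 billion

Discount-window repayment 56 billion kronor: bank balance sheets shrink → −56B.
Asset purchase (from non-banks) 42 billion kronor: bank balance sheets expand → +42B.
Currency withdrawal 37 billion kronor: bank balance sheets shrink → −37B.
OMO purchase (from banks) 69 billion kronor: just an asset swap on bank balance sheets → 0.
OMO purchase (from banks) 19 billion kronor: just an asset swap on bank balance sheets → 0.
Net: −56 + 42 − 37 + 0 + 0 = -51 billion.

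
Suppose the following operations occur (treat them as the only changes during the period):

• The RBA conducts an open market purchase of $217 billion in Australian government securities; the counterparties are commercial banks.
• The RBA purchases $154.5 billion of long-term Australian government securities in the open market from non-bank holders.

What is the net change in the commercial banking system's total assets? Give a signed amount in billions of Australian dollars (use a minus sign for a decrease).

RBA balance sheet:
  Assets:      Securities +$371.5B
  Liabilities: Bank reserves +$371.5B
Commercial banking system:
  Assets:      Reserves at CB +$371.5B, Securities −$217B
  Liabilities: Checkable deposits +$154.5B
Change in total bank assets = +$154.5 billion.

+$154.5 billion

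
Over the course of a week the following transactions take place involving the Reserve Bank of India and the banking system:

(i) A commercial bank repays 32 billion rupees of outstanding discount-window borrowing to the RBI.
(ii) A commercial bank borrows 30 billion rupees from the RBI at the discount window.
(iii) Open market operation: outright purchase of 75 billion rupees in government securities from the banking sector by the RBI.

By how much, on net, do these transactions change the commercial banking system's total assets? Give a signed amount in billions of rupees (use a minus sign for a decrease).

Discount-window repayment 32 billion rupees: bank balance sheets shrink → −32B.
Discount-window loan 30 billion rupees: bank balance sheets expand → +30B.
OMO purchase (from banks) 75 billion rupees: just an asset swap on bank balance sheets → 0.
Net: −32 + 30 + 0 = -2 billion.

-2 billion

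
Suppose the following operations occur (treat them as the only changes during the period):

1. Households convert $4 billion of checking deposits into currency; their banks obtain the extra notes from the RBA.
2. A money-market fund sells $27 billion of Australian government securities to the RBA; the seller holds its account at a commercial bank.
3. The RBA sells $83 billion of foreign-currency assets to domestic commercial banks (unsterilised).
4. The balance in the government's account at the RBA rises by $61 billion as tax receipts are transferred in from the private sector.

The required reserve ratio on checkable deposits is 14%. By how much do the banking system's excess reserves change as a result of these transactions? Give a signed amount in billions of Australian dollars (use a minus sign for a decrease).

-$115.68 billion

Currency withdrawal $4 billion: reserves −$4B, deposits −$4B.
Asset purchase (from non-banks) $27 billion: reserves +$27B, deposits +$27B.
FX sale $83 billion: reserves −$83B, deposits 0.
Government account inflow $61 billion: reserves −$61B, deposits −$61B.
Totals: Δreserves = −$121B, Δdeposits = −$38B.
Δrequired reserves = 14% × −$38B = −$5.32B.
Δexcess reserves = Δreserves − Δrequired = −$121B − (−$5.32B) = -$115.68 billion.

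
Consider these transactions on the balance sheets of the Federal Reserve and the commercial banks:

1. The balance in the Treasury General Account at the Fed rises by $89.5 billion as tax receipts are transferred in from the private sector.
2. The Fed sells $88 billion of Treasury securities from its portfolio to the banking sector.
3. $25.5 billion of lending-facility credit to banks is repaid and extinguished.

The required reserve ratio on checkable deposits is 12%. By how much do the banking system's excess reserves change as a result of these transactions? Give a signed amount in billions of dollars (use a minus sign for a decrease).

Government account inflow $89.5 billion: reserves −$89.5B, deposits −$89.5B.
OMO sale (to banks) $88 billion: reserves −$88B, deposits 0.
Discount-window repayment $25.5 billion: reserves −$25.5B, deposits 0.
Totals: Δreserves = −$203B, Δdeposits = −$89.5B.
Δrequired reserves = 12% × −$89.5B = −$10.74B.
Δexcess reserves = Δreserves − Δrequired = −$203B − (−$10.74B) = -$192.26 billion.

-$192.26 billion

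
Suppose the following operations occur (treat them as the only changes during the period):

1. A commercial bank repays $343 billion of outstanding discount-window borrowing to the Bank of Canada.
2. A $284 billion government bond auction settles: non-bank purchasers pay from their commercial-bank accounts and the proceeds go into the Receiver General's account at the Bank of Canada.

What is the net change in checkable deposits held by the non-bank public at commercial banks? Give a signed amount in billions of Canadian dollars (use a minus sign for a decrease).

-$284 billion

Discount-window repayment $343 billion: the counterparty is a bank, so public deposits are unchanged → 0.
Government account inflow $284 billion: non-bank counterparties' bank balances fall → −$284B.
Net: 0 − 284 = -$284 billion.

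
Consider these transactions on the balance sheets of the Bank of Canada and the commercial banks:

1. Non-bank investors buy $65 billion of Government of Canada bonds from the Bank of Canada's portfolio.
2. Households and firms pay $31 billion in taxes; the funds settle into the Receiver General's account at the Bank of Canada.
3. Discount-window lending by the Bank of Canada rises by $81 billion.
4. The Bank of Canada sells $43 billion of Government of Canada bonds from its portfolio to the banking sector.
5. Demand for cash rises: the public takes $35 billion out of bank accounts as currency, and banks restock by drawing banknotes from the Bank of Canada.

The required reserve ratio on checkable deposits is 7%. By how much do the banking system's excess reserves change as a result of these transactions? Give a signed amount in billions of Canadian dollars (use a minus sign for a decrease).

Asset sale (to non-banks) $65 billion: reserves −$65B, deposits −$65B.
Government account inflow $31 billion: reserves −$31B, deposits −$31B.
Discount-window loan $81 billion: reserves +$81B, deposits 0.
OMO sale (to banks) $43 billion: reserves −$43B, deposits 0.
Currency withdrawal $35 billion: reserves −$35B, deposits −$35B.
Totals: Δreserves = −$93B, Δdeposits = −$131B.
Δrequired reserves = 7% × −$131B = −$9.17B.
Δexcess reserves = Δreserves − Δrequired = −$93B − (−$9.17B) = -$83.83 billion.

-$83.83 billion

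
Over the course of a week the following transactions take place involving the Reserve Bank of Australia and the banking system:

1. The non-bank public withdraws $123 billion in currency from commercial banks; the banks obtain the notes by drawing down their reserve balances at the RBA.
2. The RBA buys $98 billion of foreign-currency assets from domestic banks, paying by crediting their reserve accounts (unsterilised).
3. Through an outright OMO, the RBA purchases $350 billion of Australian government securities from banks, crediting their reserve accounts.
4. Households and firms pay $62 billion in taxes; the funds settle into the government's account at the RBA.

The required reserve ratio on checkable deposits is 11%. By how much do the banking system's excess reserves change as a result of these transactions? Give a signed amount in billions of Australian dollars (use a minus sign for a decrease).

+$283.35 billion

Currency withdrawal $123 billion: reserves −$123B, deposits −$123B.
FX purchase $98 billion: reserves +$98B, deposits 0.
OMO purchase (from banks) $350 billion: reserves +$350B, deposits 0.
Government account inflow $62 billion: reserves −$62B, deposits −$62B.
Totals: Δreserves = +$263B, Δdeposits = −$185B.
Δrequired reserves = 11% × −$185B = −$20.35B.
Δexcess reserves = Δreserves − Δrequired = +$263B − (−$20.35B) = +$283.35 billion.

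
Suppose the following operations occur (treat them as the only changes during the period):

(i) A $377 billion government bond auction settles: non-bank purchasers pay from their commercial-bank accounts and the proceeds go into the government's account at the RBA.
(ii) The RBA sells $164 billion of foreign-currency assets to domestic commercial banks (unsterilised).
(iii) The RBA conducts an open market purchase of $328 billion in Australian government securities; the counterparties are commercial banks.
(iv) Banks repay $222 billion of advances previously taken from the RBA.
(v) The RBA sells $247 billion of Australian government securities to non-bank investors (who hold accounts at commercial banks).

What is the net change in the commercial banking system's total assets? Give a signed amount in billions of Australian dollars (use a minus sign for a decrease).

-$846 billion

Government account inflow $377 billion: bank balance sheets shrink → −$377B.
FX sale $164 billion: just an asset swap on bank balance sheets → 0.
OMO purchase (from banks) $328 billion: just an asset swap on bank balance sheets → 0.
Discount-window repayment $222 billion: bank balance sheets shrink → −$222B.
Asset sale (to non-banks) $247 billion: bank balance sheets shrink → −$247B.
Net: −377 + 0 + 0 − 222 − 247 = -$846 billion.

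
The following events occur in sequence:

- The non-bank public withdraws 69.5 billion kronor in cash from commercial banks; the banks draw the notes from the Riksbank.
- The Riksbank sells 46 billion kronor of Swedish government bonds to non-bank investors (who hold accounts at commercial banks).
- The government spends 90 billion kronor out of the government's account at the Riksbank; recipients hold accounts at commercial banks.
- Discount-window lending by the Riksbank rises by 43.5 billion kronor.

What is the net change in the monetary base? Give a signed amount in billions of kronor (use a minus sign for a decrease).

+87.5 billion

Riksbank balance sheet:
  Assets:      Securities −46B, Loans to banks +43.5B
  Liabilities: Bank reserves +18B, Currency in circulation +69.5B, Government deposits −90B
Commercial banking system:
  Assets:      Reserves at CB +18B
  Liabilities: Checkable deposits −25.5B, Borrowings from CB +43.5B
Monetary base = currency + reserves: +69.5B + (+18B) = +87.5 billion.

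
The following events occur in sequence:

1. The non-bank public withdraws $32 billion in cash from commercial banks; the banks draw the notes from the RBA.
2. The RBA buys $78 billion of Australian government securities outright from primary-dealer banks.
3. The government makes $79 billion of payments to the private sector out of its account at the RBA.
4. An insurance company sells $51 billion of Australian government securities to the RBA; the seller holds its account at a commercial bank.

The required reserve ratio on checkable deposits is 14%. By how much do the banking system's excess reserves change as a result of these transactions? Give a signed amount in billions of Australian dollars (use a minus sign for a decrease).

+$162.28 billion

Currency withdrawal $32 billion: reserves −$32B, deposits −$32B.
OMO purchase (from banks) $78 billion: reserves +$78B, deposits 0.
Government spending $79 billion: reserves +$79B, deposits +$79B.
Asset purchase (from non-banks) $51 billion: reserves +$51B, deposits +$51B.
Totals: Δreserves = +$176B, Δdeposits = +$98B.
Δrequired reserves = 14% × +$98B = +$13.72B.
Δexcess reserves = Δreserves − Δrequired = +$176B − (+$13.72B) = +$162.28 billion.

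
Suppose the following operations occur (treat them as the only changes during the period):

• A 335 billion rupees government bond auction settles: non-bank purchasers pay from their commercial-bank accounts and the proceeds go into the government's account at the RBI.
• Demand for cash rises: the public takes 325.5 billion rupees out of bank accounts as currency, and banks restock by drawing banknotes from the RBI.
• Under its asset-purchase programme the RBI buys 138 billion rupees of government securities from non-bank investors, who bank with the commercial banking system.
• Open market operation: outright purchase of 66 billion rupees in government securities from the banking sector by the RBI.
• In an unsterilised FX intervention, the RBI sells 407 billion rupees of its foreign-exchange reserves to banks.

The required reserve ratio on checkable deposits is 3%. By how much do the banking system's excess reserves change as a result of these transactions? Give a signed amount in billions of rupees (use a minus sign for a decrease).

Government account inflow 335 billion rupees: reserves −335B, deposits −335B.
Currency withdrawal 325.5 billion rupees: reserves −325.5B, deposits −325.5B.
Asset purchase (from non-banks) 138 billion rupees: reserves +138B, deposits +138B.
OMO purchase (from banks) 66 billion rupees: reserves +66B, deposits 0.
FX sale 407 billion rupees: reserves −407B, deposits 0.
Totals: Δreserves = −863.5B, Δdeposits = −522.5B.
Δrequired reserves = 3% × −522.5B = −15.675B.
Δexcess reserves = Δreserves − Δrequired = −863.5B − (−15.675B) = -847.825 billion.

-847.825 billion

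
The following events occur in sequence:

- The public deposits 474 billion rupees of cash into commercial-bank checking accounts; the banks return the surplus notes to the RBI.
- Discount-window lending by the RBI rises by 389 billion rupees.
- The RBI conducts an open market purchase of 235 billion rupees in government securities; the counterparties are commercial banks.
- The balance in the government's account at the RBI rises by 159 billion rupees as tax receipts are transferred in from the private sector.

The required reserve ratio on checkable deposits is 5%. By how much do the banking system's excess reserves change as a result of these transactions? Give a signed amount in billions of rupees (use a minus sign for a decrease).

Currency deposit 474 billion rupees: reserves +474B, deposits +474B.
Discount-window loan 389 billion rupees: reserves +389B, deposits 0.
OMO purchase (from banks) 235 billion rupees: reserves +235B, deposits 0.
Government account inflow 159 billion rupees: reserves −159B, deposits −159B.
Totals: Δreserves = +939B, Δdeposits = +315B.
Δrequired reserves = 5% × +315B = +15.75B.
Δexcess reserves = Δreserves − Δrequired = +939B − (+15.75B) = +923.25 billion.

+923.25 billion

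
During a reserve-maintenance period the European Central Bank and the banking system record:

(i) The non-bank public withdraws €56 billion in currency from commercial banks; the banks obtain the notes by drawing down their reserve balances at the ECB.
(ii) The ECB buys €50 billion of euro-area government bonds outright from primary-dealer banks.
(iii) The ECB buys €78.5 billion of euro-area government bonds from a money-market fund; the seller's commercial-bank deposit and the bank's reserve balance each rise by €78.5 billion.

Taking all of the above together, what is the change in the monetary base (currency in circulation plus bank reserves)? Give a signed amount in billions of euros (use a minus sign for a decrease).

ECB balance sheet:
  Assets:      Securities +€128.5B
  Liabilities: Bank reserves +€72.5B, Currency in circulation +€56B
Monetary base = currency + reserves: +€56B + (+€72.5B) = +€128.5 billion.

+€128.5 billion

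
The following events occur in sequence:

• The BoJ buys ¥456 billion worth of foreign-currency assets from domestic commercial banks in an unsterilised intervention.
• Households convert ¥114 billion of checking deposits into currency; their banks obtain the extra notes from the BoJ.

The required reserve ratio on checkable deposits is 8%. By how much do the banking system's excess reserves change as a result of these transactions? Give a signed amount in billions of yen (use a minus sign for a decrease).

+¥351.12 billion

FX purchase ¥456 billion: reserves +¥456B, deposits 0.
Currency withdrawal ¥114 billion: reserves −¥114B, deposits −¥114B.
Totals: Δreserves = +¥342B, Δdeposits = −¥114B.
Δrequired reserves = 8% × −¥114B = −¥9.12B.
Δexcess reserves = Δreserves − Δrequired = +¥342B − (−¥9.12B) = +¥351.12 billion.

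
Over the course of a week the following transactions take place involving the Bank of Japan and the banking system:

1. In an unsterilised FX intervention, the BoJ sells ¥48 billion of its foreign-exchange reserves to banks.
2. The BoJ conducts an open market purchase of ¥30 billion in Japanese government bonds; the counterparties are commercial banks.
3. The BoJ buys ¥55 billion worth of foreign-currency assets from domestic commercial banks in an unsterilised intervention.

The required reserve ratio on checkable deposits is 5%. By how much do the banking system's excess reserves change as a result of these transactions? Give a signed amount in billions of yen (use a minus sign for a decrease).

+¥37 billion

FX sale ¥48 billion: reserves −¥48B, deposits 0.
OMO purchase (from banks) ¥30 billion: reserves +¥30B, deposits 0.
FX purchase ¥55 billion: reserves +¥55B, deposits 0.
Totals: Δreserves = +¥37B, Δdeposits = 0.
Δrequired reserves = 5% × 0 = 0.
Δexcess reserves = Δreserves − Δrequired = +¥37B − (0) = +¥37 billion.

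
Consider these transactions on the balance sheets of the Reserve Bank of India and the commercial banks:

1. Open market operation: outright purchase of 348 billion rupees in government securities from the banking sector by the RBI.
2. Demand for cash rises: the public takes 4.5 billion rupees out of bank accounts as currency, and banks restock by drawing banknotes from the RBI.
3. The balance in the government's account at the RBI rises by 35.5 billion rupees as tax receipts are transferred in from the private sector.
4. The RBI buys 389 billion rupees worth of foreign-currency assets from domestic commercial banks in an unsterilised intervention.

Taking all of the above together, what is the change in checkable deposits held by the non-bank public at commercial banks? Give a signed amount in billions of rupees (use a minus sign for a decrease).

RBI balance sheet:
  Assets:      Securities +348B, Foreign assets +389B
  Liabilities: Bank reserves +697B, Currency in circulation +4.5B, Government deposits +35.5B
Commercial banking system:
  Assets:      Reserves at CB +697B, Securities −348B, Foreign assets −389B
  Liabilities: Checkable deposits −40B
So the change in checkable deposits held by the non-bank public at commercial banks is -40 billion.

-40 billion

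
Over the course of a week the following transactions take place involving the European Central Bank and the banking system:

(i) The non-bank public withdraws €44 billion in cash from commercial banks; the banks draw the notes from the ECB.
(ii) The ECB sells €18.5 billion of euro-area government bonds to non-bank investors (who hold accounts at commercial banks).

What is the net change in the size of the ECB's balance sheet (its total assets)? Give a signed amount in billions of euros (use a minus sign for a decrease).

Currency withdrawal €44 billion: only the composition of liabilities changes → 0.
Asset sale (to non-banks) €18.5 billion: an ECB asset is shed → −€18.5B.
Net: 0 − 18.5 = -€18.5 billion.

-€18.5 billion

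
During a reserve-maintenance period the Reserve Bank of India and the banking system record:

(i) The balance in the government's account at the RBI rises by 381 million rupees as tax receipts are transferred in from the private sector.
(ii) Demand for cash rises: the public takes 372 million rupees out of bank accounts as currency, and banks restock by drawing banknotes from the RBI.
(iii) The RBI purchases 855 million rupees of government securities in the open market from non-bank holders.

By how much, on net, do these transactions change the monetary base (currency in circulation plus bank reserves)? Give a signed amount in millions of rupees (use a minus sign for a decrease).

RBI balance sheet:
  Assets:      Securities +855M
  Liabilities: Bank reserves +102M, Currency in circulation +372M, Government deposits +381M
Monetary base = currency + reserves: +372M + (+102M) = +474 million.

+474 million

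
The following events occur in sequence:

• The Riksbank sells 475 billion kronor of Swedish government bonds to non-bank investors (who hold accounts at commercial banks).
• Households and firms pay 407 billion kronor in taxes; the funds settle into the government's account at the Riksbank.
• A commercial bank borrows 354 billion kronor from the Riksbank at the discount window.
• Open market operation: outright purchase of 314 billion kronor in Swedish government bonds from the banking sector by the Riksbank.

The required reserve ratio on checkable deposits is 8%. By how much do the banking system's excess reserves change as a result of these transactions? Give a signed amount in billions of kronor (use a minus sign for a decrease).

-143.44 billion

Asset sale (to non-banks) 475 billion kronor: reserves −475B, deposits −475B.
Government account inflow 407 billion kronor: reserves −407B, deposits −407B.
Discount-window loan 354 billion kronor: reserves +354B, deposits 0.
OMO purchase (from banks) 314 billion kronor: reserves +314B, deposits 0.
Totals: Δreserves = −214B, Δdeposits = −882B.
Δrequired reserves = 8% × −882B = −70.56B.
Δexcess reserves = Δreserves − Δrequired = −214B − (−70.56B) = -143.44 billion.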